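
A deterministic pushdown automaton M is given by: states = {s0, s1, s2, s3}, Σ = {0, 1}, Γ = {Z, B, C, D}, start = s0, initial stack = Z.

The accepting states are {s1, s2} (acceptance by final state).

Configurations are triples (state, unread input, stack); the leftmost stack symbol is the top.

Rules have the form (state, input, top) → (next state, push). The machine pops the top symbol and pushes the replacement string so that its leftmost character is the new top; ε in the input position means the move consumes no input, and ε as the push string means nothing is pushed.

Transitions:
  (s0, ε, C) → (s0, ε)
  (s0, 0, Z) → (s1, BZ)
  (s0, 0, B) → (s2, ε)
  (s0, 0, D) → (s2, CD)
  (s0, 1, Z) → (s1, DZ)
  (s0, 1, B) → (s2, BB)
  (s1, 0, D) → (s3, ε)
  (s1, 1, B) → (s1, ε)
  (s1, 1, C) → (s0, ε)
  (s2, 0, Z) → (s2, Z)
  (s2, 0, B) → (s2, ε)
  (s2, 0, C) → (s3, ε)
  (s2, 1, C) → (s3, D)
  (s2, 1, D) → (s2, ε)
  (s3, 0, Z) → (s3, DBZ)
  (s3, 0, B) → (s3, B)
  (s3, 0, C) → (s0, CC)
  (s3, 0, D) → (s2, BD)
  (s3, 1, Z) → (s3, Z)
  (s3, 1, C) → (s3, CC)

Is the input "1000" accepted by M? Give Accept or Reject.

Accept

(s0, 1000, Z)
  read 1, top Z: go to s1, push DZ → (s1, 000, DZ)
  read 0, top D: go to s3, push ε → (s3, 00, Z)
  read 0, top Z: go to s3, push DBZ → (s3, 0, DBZ)
  read 0, top D: go to s2, push BD → (s2, ε, BDBZ)
All input consumed; state s2 ∈ F.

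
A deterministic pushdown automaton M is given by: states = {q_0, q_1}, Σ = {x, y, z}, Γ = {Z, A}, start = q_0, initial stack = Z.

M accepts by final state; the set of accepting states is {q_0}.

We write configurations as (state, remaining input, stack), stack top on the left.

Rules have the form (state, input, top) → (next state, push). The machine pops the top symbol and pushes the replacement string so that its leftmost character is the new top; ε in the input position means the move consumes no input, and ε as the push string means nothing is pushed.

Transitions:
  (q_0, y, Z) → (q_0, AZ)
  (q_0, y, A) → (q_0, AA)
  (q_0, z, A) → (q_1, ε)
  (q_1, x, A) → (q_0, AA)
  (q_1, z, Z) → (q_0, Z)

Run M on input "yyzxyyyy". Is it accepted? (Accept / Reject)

(q_0, yyzxyyyy, Z) ⊢ (q_0, yzxyyyy, AZ) ⊢ (q_0, zxyyyy, AAZ) ⊢ (q_1, xyyyy, AZ) ⊢ (q_0, yyyy, AAZ) ⊢ (q_0, yyy, AAAZ) ⊢ (q_0, yy, AAAAZ) ⊢ (q_0, y, AAAAAZ) ⊢ (q_0, ε, AAAAAAZ)
All input consumed; state q_0 ∈ F.

Accept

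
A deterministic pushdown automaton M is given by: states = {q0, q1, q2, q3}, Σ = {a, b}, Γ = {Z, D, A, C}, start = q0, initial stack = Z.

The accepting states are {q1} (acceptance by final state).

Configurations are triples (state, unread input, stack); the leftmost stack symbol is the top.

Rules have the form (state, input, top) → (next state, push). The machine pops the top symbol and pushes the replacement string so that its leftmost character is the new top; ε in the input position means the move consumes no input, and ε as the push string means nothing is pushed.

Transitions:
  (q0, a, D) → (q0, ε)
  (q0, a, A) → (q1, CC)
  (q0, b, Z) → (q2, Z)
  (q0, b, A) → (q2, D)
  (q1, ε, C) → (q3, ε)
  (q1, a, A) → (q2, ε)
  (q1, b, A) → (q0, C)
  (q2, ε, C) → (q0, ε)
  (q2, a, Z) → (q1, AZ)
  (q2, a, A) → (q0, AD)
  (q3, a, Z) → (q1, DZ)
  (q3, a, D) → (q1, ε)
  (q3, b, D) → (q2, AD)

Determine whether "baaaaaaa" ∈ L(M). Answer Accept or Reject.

Accept

(q0, baaaaaaa, Z)
  read b, top Z: go to q2, push Z → (q2, aaaaaaa, Z)
  read a, top Z: go to q1, push AZ → (q1, aaaaaa, AZ)
  read a, top A: go to q2, push ε → (q2, aaaaa, Z)
  read a, top Z: go to q1, push AZ → (q1, aaaa, AZ)
  read a, top A: go to q2, push ε → (q2, aaa, Z)
  read a, top Z: go to q1, push AZ → (q1, aa, AZ)
  read a, top A: go to q2, push ε → (q2, a, Z)
  read a, top Z: go to q1, push AZ → (q1, ε, AZ)
All input consumed; state q1 ∈ F.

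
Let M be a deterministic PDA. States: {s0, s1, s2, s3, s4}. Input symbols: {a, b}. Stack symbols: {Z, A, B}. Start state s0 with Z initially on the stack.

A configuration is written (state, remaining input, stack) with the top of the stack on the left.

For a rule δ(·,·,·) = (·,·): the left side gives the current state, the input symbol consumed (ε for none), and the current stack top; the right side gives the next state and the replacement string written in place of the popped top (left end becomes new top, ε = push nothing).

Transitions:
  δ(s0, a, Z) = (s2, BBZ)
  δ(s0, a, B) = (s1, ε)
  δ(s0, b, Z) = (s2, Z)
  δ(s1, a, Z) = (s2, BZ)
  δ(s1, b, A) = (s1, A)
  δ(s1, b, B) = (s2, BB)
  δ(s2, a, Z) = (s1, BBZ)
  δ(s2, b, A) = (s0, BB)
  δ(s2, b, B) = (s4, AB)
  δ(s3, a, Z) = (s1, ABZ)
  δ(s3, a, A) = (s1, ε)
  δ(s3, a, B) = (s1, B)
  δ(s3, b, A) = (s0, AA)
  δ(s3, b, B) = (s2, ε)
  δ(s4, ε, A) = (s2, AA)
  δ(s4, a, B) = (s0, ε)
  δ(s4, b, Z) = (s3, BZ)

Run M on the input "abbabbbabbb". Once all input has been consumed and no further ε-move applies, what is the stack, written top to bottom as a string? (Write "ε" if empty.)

(s0, abbabbbabbb, Z) ⊢ (s2, bbabbbabbb, BBZ) ⊢ (s4, babbbabbb, ABBZ) ⊢ (s2, babbbabbb, AABBZ) ⊢ (s0, abbbabbb, BBABBZ) ⊢ (s1, bbbabbb, BABBZ) ⊢ (s2, bbabbb, BBABBZ) ⊢ (s4, babbb, ABBABBZ) ⊢ (s2, babbb, AABBABBZ) ⊢ (s0, abbb, BBABBABBZ) ⊢ (s1, bbb, BABBABBZ) ⊢ (s2, bb, BBABBABBZ) ⊢ (s4, b, ABBABBABBZ) ⊢ (s2, b, AABBABBABBZ) ⊢ (s0, ε, BBABBABBABBZ)
All input consumed in state s0 with stack BBABBABBABBZ.

BBABBABBABBZ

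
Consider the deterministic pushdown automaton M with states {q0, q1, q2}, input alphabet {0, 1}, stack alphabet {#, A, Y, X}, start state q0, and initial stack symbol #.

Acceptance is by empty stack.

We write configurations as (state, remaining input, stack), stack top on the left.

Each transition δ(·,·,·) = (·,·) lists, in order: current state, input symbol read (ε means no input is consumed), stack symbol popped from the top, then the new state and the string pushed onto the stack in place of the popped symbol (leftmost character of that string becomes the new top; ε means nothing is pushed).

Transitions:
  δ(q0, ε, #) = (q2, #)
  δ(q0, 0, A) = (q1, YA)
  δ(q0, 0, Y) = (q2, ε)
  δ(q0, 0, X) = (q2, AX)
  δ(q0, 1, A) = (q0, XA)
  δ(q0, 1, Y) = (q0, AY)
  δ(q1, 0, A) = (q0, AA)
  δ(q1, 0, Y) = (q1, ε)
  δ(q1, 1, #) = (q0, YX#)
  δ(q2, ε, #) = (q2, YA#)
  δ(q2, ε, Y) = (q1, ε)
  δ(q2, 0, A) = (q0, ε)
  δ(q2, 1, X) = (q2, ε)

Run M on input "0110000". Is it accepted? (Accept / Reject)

Reject

(q0, 0110000, #)
  ε-move, top #: go to q2, push # → (q2, 0110000, #)
  ε-move, top #: go to q2, push YA# → (q2, 0110000, YA#)
  ε-move, top Y: go to q1, push ε → (q1, 0110000, A#)
  read 0, top A: go to q0, push AA → (q0, 110000, AA#)
  read 1, top A: go to q0, push XA → (q0, 10000, XAA#)
No transition applies at (q0, 10000, XAA#); input not fully consumed.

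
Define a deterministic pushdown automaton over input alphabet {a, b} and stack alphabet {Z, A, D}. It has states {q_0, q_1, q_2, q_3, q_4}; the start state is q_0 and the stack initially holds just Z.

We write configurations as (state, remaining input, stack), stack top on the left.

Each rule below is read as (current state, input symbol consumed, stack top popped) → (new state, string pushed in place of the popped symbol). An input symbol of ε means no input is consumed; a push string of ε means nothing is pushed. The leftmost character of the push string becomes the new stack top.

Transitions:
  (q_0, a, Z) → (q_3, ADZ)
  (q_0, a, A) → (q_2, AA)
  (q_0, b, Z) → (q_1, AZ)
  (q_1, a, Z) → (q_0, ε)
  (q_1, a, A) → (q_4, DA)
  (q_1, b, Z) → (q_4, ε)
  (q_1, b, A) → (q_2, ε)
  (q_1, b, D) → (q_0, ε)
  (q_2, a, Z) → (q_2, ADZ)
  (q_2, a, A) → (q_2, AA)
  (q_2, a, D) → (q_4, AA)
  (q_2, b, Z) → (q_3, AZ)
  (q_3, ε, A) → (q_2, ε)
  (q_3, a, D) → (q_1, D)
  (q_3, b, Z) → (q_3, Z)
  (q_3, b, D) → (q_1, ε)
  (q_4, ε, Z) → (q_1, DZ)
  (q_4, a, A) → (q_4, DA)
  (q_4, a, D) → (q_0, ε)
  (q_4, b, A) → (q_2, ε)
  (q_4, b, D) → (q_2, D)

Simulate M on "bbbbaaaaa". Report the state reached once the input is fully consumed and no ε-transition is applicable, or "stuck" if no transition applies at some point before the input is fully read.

(q_0, bbbbaaaaa, Z)
  read b, top Z: go to q_1, push AZ → (q_1, bbbaaaaa, AZ)
  read b, top A: go to q_2, push ε → (q_2, bbaaaaa, Z)
  read b, top Z: go to q_3, push AZ → (q_3, baaaaa, AZ)
  ε-move, top A: go to q_2, push ε → (q_2, baaaaa, Z)
  read b, top Z: go to q_3, push AZ → (q_3, aaaaa, AZ)
  ε-move, top A: go to q_2, push ε → (q_2, aaaaa, Z)
  read a, top Z: go to q_2, push ADZ → (q_2, aaaa, ADZ)
  read a, top A: go to q_2, push AA → (q_2, aaa, AADZ)
  read a, top A: go to q_2, push AA → (q_2, aa, AAADZ)
  read a, top A: go to q_2, push AA → (q_2, a, AAAADZ)
  read a, top A: go to q_2, push AA → (q_2, ε, AAAAADZ)
All input consumed; M is in state q_2.

q_2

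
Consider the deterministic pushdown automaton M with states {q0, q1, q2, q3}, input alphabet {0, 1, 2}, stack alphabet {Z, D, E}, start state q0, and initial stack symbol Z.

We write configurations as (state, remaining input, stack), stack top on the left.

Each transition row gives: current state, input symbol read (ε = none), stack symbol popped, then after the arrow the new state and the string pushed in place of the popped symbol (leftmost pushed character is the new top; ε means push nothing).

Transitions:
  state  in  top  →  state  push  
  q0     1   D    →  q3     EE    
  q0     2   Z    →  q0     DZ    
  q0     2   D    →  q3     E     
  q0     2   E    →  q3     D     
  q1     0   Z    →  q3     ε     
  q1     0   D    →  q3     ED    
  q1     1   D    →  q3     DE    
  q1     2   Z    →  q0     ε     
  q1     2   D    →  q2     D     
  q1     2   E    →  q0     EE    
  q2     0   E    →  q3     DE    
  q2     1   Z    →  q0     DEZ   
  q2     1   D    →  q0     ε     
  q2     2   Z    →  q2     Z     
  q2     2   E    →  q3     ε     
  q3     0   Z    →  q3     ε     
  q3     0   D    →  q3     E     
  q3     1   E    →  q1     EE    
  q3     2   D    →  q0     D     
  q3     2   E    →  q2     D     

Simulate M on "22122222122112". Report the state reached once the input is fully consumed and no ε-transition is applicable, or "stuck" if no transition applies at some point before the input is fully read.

q0

(q0, 22122222122112, Z)
  read 2, top Z: go to q0, push DZ → (q0, 2122222122112, DZ)
  read 2, top D: go to q3, push E → (q3, 122222122112, EZ)
  read 1, top E: go to q1, push EE → (q1, 22222122112, EEZ)
  read 2, top E: go to q0, push EE → (q0, 2222122112, EEEZ)
  read 2, top E: go to q3, push D → (q3, 222122112, DEEZ)
  read 2, top D: go to q0, push D → (q0, 22122112, DEEZ)
  read 2, top D: go to q3, push E → (q3, 2122112, EEEZ)
  read 2, top E: go to q2, push D → (q2, 122112, DEEZ)
  read 1, top D: go to q0, push ε → (q0, 22112, EEZ)
  read 2, top E: go to q3, push D → (q3, 2112, DEZ)
  read 2, top D: go to q0, push D → (q0, 112, DEZ)
  read 1, top D: go to q3, push EE → (q3, 12, EEEZ)
  read 1, top E: go to q1, push EE → (q1, 2, EEEEZ)
  read 2, top E: go to q0, push EE → (q0, ε, EEEEEZ)
All input consumed; M is in state q0.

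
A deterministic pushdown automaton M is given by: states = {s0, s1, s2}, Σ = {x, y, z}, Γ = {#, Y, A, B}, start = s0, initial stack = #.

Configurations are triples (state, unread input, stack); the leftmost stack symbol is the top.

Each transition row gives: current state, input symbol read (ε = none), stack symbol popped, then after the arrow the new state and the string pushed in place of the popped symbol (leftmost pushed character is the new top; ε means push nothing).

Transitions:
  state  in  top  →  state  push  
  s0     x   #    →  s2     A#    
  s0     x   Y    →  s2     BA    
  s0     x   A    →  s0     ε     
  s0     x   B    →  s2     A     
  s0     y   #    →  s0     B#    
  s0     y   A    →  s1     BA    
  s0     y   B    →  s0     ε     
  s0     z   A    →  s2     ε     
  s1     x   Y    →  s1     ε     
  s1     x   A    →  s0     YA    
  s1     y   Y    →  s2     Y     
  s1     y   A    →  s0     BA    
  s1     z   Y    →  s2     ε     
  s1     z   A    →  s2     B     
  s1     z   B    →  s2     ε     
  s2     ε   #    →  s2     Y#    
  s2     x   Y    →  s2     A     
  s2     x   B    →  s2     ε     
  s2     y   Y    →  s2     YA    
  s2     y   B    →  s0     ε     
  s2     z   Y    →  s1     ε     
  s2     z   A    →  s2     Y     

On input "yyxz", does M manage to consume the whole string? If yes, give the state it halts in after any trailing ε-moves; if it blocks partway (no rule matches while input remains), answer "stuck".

(s0, yyxz, #)
  read y, top #: go to s0, push B# → (s0, yxz, B#)
  read y, top B: go to s0, push ε → (s0, xz, #)
  read x, top #: go to s2, push A# → (s2, z, A#)
  read z, top A: go to s2, push Y → (s2, ε, Y#)
All input consumed; M is in state s2.

s2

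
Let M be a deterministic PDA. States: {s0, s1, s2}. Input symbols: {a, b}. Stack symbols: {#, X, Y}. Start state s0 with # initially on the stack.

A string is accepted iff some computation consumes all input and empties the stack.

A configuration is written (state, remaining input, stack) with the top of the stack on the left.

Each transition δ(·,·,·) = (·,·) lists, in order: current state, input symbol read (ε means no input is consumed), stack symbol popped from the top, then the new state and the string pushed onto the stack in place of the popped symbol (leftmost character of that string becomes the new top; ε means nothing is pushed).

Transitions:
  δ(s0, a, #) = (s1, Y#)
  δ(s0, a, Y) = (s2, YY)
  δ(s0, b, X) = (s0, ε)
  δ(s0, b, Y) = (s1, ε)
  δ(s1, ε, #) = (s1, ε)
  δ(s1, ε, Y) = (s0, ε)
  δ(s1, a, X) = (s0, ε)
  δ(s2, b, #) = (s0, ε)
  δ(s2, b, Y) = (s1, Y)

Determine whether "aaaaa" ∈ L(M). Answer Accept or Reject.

Reject

(s0, aaaaa, #)
  read a, top #: go to s1, push Y# → (s1, aaaa, Y#)
  ε-move, top Y: go to s0, push ε → (s0, aaaa, #)
  read a, top #: go to s1, push Y# → (s1, aaa, Y#)
  ε-move, top Y: go to s0, push ε → (s0, aaa, #)
  read a, top #: go to s1, push Y# → (s1, aa, Y#)
  ε-move, top Y: go to s0, push ε → (s0, aa, #)
  read a, top #: go to s1, push Y# → (s1, a, Y#)
  ε-move, top Y: go to s0, push ε → (s0, a, #)
  read a, top #: go to s1, push Y# → (s1, ε, Y#)
  ε-move, top Y: go to s0, push ε → (s0, ε, #)
All input consumed; stack is #, not empty, and no further ε-move applies.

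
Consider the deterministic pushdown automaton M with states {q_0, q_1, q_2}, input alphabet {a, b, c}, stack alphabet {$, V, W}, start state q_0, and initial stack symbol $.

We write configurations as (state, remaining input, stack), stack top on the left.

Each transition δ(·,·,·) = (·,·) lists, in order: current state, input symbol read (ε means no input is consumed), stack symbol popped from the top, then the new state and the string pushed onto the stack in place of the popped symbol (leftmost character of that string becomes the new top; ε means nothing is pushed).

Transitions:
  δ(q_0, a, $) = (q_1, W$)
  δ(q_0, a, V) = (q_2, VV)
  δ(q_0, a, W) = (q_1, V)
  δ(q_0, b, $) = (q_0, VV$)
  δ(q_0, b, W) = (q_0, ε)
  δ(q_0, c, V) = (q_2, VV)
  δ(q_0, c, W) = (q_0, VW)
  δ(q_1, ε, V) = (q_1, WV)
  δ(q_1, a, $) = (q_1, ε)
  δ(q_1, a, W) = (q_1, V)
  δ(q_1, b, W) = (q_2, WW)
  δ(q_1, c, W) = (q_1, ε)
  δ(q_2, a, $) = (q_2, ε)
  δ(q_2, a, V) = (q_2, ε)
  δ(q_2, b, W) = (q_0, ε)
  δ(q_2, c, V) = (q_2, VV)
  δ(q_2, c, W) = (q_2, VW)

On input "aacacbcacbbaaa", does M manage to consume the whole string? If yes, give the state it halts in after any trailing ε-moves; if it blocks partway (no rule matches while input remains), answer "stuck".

stuck

(q_0, aacacbcacbbaaa, $)
  read a, top $: go to q_1, push W$ → (q_1, acacbcacbbaaa, W$)
  read a, top W: go to q_1, push V → (q_1, cacbcacbbaaa, V$)
  ε-move, top V: go to q_1, push WV → (q_1, cacbcacbbaaa, WV$)
  read c, top W: go to q_1, push ε → (q_1, acbcacbbaaa, V$)
  ε-move, top V: go to q_1, push WV → (q_1, acbcacbbaaa, WV$)
  read a, top W: go to q_1, push V → (q_1, cbcacbbaaa, VV$)
  ε-move, top V: go to q_1, push WV → (q_1, cbcacbbaaa, WVV$)
  read c, top W: go to q_1, push ε → (q_1, bcacbbaaa, VV$)
  ε-move, top V: go to q_1, push WV → (q_1, bcacbbaaa, WVV$)
  read b, top W: go to q_2, push WW → (q_2, cacbbaaa, WWVV$)
  read c, top W: go to q_2, push VW → (q_2, acbbaaa, VWWVV$)
  read a, top V: go to q_2, push ε → (q_2, cbbaaa, WWVV$)
  read c, top W: go to q_2, push VW → (q_2, bbaaa, VWWVV$)
No transition for (q_2, b, top V); M blocks with input bbaaa remaining.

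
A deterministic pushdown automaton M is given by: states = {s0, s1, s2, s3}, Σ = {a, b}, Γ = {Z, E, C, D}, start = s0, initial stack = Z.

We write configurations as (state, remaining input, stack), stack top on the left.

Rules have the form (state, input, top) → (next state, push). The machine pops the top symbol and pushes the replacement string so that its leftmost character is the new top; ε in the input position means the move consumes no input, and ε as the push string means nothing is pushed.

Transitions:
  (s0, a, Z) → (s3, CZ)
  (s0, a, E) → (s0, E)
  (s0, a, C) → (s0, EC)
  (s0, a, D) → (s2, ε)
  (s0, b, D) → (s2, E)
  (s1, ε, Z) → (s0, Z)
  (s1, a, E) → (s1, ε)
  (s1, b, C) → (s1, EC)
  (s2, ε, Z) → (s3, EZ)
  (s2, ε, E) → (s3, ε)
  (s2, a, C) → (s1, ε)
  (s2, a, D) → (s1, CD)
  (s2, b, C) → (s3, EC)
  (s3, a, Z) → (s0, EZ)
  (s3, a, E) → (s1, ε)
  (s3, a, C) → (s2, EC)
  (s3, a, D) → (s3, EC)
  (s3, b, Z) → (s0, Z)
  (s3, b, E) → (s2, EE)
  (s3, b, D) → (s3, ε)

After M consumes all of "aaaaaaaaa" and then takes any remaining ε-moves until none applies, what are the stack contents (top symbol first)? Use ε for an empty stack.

(s0, aaaaaaaaa, Z)
  read a, top Z: go to s3, push CZ → (s3, aaaaaaaa, CZ)
  read a, top C: go to s2, push EC → (s2, aaaaaaa, ECZ)
  ε-move, top E: go to s3, push ε → (s3, aaaaaaa, CZ)
  read a, top C: go to s2, push EC → (s2, aaaaaa, ECZ)
  ε-move, top E: go to s3, push ε → (s3, aaaaaa, CZ)
  read a, top C: go to s2, push EC → (s2, aaaaa, ECZ)
  ε-move, top E: go to s3, push ε → (s3, aaaaa, CZ)
  read a, top C: go to s2, push EC → (s2, aaaa, ECZ)
  ε-move, top E: go to s3, push ε → (s3, aaaa, CZ)
  read a, top C: go to s2, push EC → (s2, aaa, ECZ)
  ε-move, top E: go to s3, push ε → (s3, aaa, CZ)
  read a, top C: go to s2, push EC → (s2, aa, ECZ)
  ε-move, top E: go to s3, push ε → (s3, aa, CZ)
  read a, top C: go to s2, push EC → (s2, a, ECZ)
  ε-move, top E: go to s3, push ε → (s3, a, CZ)
  read a, top C: go to s2, push EC → (s2, ε, ECZ)
  ε-move, top E: go to s3, push ε → (s3, ε, CZ)
All input consumed in state s3 with stack CZ.

CZ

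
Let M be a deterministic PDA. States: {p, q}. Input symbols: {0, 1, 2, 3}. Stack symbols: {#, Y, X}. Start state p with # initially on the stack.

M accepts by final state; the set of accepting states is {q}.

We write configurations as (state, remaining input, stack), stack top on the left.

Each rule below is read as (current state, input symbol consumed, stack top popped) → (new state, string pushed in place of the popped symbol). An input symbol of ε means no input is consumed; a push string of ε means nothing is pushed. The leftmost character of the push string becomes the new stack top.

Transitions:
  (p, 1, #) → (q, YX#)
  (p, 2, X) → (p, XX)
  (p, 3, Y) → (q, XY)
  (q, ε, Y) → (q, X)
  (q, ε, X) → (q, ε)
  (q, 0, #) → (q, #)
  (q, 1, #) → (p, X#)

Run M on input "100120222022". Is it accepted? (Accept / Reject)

(p, 100120222022, #) ⊢ (q, 00120222022, YX#) ⊢ (q, 00120222022, XX#) ⊢ (q, 00120222022, X#) ⊢ (q, 00120222022, #) ⊢ (q, 0120222022, #) ⊢ (q, 120222022, #) ⊢ (p, 20222022, X#) ⊢ (p, 0222022, XX#)
No transition applies at (p, 0222022, XX#); input not fully consumed.

Reject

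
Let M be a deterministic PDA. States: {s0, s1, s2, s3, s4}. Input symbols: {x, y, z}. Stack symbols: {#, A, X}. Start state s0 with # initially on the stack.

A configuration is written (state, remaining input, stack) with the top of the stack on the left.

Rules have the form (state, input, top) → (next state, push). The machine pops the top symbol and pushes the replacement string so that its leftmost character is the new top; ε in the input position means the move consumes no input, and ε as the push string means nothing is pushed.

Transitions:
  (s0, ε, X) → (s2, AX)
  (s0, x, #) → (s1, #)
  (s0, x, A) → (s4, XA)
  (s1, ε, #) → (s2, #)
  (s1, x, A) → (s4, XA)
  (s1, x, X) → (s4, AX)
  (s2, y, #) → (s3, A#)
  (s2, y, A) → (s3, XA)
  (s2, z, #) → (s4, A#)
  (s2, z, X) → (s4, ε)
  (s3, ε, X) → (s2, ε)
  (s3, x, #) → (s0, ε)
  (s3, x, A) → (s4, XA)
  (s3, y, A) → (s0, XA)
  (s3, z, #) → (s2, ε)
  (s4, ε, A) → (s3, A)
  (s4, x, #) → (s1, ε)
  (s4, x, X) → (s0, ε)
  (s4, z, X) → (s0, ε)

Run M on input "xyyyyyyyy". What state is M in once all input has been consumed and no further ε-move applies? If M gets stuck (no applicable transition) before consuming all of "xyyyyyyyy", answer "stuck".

(s0, xyyyyyyyy, #) ⊢ (s1, yyyyyyyy, #) ⊢ (s2, yyyyyyyy, #) ⊢ (s3, yyyyyyy, A#) ⊢ (s0, yyyyyy, XA#) ⊢ (s2, yyyyyy, AXA#) ⊢ (s3, yyyyy, XAXA#) ⊢ (s2, yyyyy, AXA#) ⊢ (s3, yyyy, XAXA#) ⊢ (s2, yyyy, AXA#) ⊢ (s3, yyy, XAXA#) ⊢ (s2, yyy, AXA#) ⊢ (s3, yy, XAXA#) ⊢ (s2, yy, AXA#) ⊢ (s3, y, XAXA#) ⊢ (s2, y, AXA#) ⊢ (s3, ε, XAXA#) ⊢ (s2, ε, AXA#)
All input consumed; M is in state s2.

s2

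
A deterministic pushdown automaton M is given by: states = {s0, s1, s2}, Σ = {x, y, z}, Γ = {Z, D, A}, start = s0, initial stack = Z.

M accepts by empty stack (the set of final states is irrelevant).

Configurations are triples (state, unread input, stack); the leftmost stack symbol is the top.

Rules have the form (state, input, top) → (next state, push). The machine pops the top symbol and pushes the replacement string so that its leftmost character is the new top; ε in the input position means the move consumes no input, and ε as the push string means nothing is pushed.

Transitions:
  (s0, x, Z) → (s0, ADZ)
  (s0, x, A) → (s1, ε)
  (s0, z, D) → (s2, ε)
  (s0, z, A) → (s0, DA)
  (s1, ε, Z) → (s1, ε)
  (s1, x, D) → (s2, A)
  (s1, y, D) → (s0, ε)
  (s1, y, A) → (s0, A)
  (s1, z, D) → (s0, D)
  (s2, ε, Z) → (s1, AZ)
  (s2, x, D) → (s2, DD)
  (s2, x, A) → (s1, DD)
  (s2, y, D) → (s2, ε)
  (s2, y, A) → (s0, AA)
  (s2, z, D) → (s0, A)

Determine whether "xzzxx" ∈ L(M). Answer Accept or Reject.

(s0, xzzxx, Z) ⊢ (s0, zzxx, ADZ) ⊢ (s0, zxx, DADZ) ⊢ (s2, xx, ADZ) ⊢ (s1, x, DDDZ) ⊢ (s2, ε, ADDZ)
All input consumed; stack is ADDZ, not empty, and no further ε-move applies.

Reject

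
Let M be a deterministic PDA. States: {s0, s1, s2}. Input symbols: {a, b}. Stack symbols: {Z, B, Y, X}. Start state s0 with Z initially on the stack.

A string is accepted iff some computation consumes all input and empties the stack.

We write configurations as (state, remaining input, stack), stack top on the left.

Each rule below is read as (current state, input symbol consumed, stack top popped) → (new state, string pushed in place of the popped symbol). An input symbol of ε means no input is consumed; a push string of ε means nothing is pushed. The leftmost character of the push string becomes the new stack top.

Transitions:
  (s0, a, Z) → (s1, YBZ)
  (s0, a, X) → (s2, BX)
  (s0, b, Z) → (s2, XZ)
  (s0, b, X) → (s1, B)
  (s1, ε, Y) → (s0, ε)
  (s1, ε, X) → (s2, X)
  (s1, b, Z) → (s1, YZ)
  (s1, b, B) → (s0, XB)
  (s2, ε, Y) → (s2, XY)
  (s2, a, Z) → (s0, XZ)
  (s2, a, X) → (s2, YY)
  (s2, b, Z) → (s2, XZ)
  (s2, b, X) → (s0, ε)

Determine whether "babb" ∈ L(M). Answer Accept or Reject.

Reject

(s0, babb, Z)
  read b, top Z: go to s2, push XZ → (s2, abb, XZ)
  read a, top X: go to s2, push YY → (s2, bb, YYZ)
  ε-move, top Y: go to s2, push XY → (s2, bb, XYYZ)
  read b, top X: go to s0, push ε → (s0, b, YYZ)
No transition applies at (s0, b, YYZ); input not fully consumed.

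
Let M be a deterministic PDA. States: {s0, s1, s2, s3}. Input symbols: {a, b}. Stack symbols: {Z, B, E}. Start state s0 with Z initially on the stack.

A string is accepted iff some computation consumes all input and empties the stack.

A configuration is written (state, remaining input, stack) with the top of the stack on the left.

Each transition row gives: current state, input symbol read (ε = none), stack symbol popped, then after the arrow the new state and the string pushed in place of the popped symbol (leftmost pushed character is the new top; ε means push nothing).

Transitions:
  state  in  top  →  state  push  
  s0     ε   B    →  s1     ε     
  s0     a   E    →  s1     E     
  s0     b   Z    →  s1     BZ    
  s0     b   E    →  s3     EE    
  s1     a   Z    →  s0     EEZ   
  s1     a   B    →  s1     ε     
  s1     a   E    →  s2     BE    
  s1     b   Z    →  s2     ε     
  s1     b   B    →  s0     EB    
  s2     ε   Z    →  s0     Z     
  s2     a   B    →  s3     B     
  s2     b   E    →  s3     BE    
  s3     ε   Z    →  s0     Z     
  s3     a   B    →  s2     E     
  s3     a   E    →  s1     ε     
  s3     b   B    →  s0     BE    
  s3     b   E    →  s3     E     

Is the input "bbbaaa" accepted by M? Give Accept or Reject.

(s0, bbbaaa, Z)
  read b, top Z: go to s1, push BZ → (s1, bbaaa, BZ)
  read b, top B: go to s0, push EB → (s0, baaa, EBZ)
  read b, top E: go to s3, push EE → (s3, aaa, EEBZ)
  read a, top E: go to s1, push ε → (s1, aa, EBZ)
  read a, top E: go to s2, push BE → (s2, a, BEBZ)
  read a, top B: go to s3, push B → (s3, ε, BEBZ)
All input consumed; stack is BEBZ, not empty, and no further ε-move applies.

Reject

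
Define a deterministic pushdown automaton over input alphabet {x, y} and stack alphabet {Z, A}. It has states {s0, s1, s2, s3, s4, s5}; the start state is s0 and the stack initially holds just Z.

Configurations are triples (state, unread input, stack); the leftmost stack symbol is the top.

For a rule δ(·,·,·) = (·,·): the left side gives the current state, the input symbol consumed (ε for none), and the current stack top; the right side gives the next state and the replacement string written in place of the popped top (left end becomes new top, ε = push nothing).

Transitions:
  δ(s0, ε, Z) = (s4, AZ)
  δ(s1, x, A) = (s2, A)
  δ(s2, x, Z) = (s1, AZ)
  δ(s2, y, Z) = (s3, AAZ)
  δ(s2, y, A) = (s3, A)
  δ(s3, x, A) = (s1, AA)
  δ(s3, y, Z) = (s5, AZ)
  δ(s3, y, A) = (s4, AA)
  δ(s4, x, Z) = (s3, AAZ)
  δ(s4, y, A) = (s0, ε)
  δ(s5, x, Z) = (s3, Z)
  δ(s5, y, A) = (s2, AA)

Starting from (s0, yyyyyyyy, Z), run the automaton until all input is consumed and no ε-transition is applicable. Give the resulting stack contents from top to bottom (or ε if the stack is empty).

(s0, yyyyyyyy, Z) ⊢ (s4, yyyyyyyy, AZ) ⊢ (s0, yyyyyyy, Z) ⊢ (s4, yyyyyyy, AZ) ⊢ (s0, yyyyyy, Z) ⊢ (s4, yyyyyy, AZ) ⊢ (s0, yyyyy, Z) ⊢ (s4, yyyyy, AZ) ⊢ (s0, yyyy, Z) ⊢ (s4, yyyy, AZ) ⊢ (s0, yyy, Z) ⊢ (s4, yyy, AZ) ⊢ (s0, yy, Z) ⊢ (s4, yy, AZ) ⊢ (s0, y, Z) ⊢ (s4, y, AZ) ⊢ (s0, ε, Z) ⊢ (s4, ε, AZ)
All input consumed in state s4 with stack AZ.

AZ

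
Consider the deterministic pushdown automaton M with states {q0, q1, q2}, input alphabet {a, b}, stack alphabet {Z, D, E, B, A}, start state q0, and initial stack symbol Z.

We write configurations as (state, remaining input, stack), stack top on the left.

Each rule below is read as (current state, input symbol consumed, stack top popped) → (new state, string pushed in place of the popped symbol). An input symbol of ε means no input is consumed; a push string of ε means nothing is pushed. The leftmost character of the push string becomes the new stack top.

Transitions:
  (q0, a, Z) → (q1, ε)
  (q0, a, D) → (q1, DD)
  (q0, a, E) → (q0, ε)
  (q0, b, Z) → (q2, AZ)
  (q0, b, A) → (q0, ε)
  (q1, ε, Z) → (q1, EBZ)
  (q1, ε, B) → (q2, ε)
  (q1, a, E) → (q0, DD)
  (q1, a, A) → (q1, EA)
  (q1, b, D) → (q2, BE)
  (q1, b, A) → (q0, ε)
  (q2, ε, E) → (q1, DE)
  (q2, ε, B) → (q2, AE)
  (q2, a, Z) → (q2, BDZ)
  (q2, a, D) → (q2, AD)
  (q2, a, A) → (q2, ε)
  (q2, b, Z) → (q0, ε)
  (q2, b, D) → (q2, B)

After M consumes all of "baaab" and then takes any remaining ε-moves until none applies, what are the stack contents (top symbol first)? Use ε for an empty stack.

AEEEDZ

(q0, baaab, Z)
  read b, top Z: go to q2, push AZ → (q2, aaab, AZ)
  read a, top A: go to q2, push ε → (q2, aab, Z)
  read a, top Z: go to q2, push BDZ → (q2, ab, BDZ)
  ε-move, top B: go to q2, push AE → (q2, ab, AEDZ)
  read a, top A: go to q2, push ε → (q2, b, EDZ)
  ε-move, top E: go to q1, push DE → (q1, b, DEDZ)
  read b, top D: go to q2, push BE → (q2, ε, BEEDZ)
  ε-move, top B: go to q2, push AE → (q2, ε, AEEEDZ)
All input consumed in state q2 with stack AEEEDZ.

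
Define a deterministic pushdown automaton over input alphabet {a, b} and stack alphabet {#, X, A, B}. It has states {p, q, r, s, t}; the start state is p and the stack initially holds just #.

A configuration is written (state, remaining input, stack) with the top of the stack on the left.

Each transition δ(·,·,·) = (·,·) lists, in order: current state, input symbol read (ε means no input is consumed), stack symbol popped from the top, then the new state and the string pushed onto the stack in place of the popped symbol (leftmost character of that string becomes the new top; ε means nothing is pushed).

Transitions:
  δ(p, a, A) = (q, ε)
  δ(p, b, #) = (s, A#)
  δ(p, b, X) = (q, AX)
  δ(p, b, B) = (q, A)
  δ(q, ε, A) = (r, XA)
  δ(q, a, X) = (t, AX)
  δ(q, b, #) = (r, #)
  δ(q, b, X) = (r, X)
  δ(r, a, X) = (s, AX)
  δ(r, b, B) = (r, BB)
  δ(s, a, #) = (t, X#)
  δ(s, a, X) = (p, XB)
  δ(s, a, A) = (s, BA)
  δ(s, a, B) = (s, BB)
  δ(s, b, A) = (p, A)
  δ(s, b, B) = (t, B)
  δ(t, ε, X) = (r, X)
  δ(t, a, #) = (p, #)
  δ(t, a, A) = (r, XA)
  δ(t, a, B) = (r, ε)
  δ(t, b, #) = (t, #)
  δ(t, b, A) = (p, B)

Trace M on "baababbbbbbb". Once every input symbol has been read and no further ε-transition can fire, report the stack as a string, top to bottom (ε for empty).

(p, baababbbbbbb, #)
  read b, top #: go to s, push A# → (s, aababbbbbbb, A#)
  read a, top A: go to s, push BA → (s, ababbbbbbb, BA#)
  read a, top B: go to s, push BB → (s, babbbbbbb, BBA#)
  read b, top B: go to t, push B → (t, abbbbbbb, BBA#)
  read a, top B: go to r, push ε → (r, bbbbbbb, BA#)
  read b, top B: go to r, push BB → (r, bbbbbb, BBA#)
  read b, top B: go to r, push BB → (r, bbbbb, BBBA#)
  read b, top B: go to r, push BB → (r, bbbb, BBBBA#)
  read b, top B: go to r, push BB → (r, bbb, BBBBBA#)
  read b, top B: go to r, push BB → (r, bb, BBBBBBA#)
  read b, top B: go to r, push BB → (r, b, BBBBBBBA#)
  read b, top B: go to r, push BB → (r, ε, BBBBBBBBA#)
All input consumed in state r with stack BBBBBBBBA#.

BBBBBBBBA#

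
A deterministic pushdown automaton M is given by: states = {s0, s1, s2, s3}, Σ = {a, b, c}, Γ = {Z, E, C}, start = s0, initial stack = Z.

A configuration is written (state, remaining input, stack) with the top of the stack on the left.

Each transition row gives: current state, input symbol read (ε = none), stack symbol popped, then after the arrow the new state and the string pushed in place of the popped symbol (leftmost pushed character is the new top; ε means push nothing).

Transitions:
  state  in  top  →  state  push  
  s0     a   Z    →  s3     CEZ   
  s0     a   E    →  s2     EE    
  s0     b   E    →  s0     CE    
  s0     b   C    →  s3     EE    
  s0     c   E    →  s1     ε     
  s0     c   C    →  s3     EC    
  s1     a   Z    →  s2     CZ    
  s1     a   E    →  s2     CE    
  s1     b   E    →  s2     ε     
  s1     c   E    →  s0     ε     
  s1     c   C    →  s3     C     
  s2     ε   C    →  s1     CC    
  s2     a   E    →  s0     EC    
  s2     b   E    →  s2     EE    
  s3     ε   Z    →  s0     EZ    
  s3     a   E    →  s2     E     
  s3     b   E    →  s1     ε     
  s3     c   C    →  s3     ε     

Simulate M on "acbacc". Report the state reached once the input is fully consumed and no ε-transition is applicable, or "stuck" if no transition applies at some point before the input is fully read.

s3

(s0, acbacc, Z)
  read a, top Z: go to s3, push CEZ → (s3, cbacc, CEZ)
  read c, top C: go to s3, push ε → (s3, bacc, EZ)
  read b, top E: go to s1, push ε → (s1, acc, Z)
  read a, top Z: go to s2, push CZ → (s2, cc, CZ)
  ε-move, top C: go to s1, push CC → (s1, cc, CCZ)
  read c, top C: go to s3, push C → (s3, c, CCZ)
  read c, top C: go to s3, push ε → (s3, ε, CZ)
All input consumed; M is in state s3.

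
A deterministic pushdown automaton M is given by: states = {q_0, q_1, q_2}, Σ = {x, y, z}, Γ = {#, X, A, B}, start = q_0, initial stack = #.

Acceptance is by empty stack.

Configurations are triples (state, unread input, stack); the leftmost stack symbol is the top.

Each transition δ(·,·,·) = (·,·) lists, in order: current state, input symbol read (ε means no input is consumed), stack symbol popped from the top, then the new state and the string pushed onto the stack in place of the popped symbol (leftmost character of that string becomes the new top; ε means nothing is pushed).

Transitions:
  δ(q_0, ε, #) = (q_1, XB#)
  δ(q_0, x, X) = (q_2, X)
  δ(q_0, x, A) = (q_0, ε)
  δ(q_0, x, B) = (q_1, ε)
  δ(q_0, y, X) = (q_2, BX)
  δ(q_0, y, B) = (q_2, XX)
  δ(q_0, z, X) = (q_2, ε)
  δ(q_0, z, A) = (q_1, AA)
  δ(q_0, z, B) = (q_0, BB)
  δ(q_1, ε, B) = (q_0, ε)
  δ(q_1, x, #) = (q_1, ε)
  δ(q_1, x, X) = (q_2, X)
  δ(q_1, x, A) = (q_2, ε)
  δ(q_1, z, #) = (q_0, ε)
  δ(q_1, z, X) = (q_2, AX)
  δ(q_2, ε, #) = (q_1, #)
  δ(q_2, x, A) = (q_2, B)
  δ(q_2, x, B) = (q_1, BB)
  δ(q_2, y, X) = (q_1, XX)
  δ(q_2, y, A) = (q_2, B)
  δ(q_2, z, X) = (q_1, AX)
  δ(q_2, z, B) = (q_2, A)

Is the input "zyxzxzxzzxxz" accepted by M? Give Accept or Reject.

(q_0, zyxzxzxzzxxz, #)
  ε-move, top #: go to q_1, push XB# → (q_1, zyxzxzxzzxxz, XB#)
  read z, top X: go to q_2, push AX → (q_2, yxzxzxzzxxz, AXB#)
  read y, top A: go to q_2, push B → (q_2, xzxzxzzxxz, BXB#)
  read x, top B: go to q_1, push BB → (q_1, zxzxzzxxz, BBXB#)
  ε-move, top B: go to q_0, push ε → (q_0, zxzxzzxxz, BXB#)
  read z, top B: go to q_0, push BB → (q_0, xzxzzxxz, BBXB#)
  read x, top B: go to q_1, push ε → (q_1, zxzzxxz, BXB#)
  ε-move, top B: go to q_0, push ε → (q_0, zxzzxxz, XB#)
  read z, top X: go to q_2, push ε → (q_2, xzzxxz, B#)
  read x, top B: go to q_1, push BB → (q_1, zzxxz, BB#)
  ε-move, top B: go to q_0, push ε → (q_0, zzxxz, B#)
  read z, top B: go to q_0, push BB → (q_0, zxxz, BB#)
  read z, top B: go to q_0, push BB → (q_0, xxz, BBB#)
  read x, top B: go to q_1, push ε → (q_1, xz, BB#)
  ε-move, top B: go to q_0, push ε → (q_0, xz, B#)
  read x, top B: go to q_1, push ε → (q_1, z, #)
  read z, top #: go to q_0, push ε → (q_0, ε, ε)
All input consumed and the stack is empty.

Accept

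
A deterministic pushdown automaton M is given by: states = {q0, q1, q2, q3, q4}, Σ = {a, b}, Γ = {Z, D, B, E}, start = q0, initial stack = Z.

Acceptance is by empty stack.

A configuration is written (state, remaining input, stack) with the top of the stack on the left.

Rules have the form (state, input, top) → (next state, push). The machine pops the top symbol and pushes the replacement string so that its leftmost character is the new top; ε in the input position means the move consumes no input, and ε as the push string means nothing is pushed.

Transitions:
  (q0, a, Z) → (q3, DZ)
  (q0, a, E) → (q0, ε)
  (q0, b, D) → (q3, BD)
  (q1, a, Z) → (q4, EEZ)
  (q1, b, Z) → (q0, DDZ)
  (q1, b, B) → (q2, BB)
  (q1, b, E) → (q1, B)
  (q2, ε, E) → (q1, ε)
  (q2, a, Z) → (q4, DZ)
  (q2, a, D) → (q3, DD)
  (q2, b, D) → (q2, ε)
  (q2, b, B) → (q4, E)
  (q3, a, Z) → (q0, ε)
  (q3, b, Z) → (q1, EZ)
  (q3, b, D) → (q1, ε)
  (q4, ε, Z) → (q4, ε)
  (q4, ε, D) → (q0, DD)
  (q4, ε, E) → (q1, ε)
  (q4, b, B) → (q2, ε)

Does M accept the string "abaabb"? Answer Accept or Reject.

(q0, abaabb, Z)
  read a, top Z: go to q3, push DZ → (q3, baabb, DZ)
  read b, top D: go to q1, push ε → (q1, aabb, Z)
  read a, top Z: go to q4, push EEZ → (q4, abb, EEZ)
  ε-move, top E: go to q1, push ε → (q1, abb, EZ)
No transition applies at (q1, abb, EZ); input not fully consumed.

Reject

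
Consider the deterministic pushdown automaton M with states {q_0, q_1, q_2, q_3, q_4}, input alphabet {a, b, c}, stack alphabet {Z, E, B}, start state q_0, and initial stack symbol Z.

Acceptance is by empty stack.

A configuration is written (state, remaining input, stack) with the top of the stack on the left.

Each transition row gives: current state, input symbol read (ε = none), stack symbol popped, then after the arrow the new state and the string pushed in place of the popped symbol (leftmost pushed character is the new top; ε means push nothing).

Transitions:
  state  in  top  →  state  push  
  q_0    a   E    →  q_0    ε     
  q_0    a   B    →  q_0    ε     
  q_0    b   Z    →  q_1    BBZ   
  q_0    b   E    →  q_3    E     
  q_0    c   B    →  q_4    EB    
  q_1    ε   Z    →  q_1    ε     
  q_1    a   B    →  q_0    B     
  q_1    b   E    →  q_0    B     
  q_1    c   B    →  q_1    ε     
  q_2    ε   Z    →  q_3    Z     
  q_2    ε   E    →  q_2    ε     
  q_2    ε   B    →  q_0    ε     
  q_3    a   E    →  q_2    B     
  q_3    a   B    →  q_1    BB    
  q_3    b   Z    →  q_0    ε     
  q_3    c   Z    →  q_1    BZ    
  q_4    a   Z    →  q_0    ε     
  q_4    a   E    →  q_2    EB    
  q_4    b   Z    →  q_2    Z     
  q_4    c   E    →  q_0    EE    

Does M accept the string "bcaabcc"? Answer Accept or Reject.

Accept

(q_0, bcaabcc, Z)
  read b, top Z: go to q_1, push BBZ → (q_1, caabcc, BBZ)
  read c, top B: go to q_1, push ε → (q_1, aabcc, BZ)
  read a, top B: go to q_0, push B → (q_0, abcc, BZ)
  read a, top B: go to q_0, push ε → (q_0, bcc, Z)
  read b, top Z: go to q_1, push BBZ → (q_1, cc, BBZ)
  read c, top B: go to q_1, push ε → (q_1, c, BZ)
  read c, top B: go to q_1, push ε → (q_1, ε, Z)
  ε-move, top Z: go to q_1, push ε → (q_1, ε, ε)
All input consumed and the stack is empty.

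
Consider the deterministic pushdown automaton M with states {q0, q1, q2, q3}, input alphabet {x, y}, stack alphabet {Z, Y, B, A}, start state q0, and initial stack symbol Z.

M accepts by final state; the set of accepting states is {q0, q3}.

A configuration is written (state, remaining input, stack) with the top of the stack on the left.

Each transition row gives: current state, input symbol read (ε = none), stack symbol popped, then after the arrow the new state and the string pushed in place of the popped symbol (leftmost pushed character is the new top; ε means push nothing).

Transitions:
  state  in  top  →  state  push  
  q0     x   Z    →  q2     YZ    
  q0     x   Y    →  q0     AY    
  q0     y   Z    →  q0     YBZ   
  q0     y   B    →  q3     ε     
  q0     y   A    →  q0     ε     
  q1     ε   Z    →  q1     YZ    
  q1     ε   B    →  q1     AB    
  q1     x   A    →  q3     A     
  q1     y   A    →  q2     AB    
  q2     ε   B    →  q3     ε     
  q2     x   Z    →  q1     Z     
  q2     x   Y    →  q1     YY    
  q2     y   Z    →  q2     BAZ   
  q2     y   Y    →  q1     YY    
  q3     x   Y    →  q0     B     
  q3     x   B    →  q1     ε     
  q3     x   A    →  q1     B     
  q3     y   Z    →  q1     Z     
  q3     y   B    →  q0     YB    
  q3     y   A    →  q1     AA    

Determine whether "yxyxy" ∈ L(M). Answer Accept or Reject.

(q0, yxyxy, Z)
  read y, top Z: go to q0, push YBZ → (q0, xyxy, YBZ)
  read x, top Y: go to q0, push AY → (q0, yxy, AYBZ)
  read y, top A: go to q0, push ε → (q0, xy, YBZ)
  read x, top Y: go to q0, push AY → (q0, y, AYBZ)
  read y, top A: go to q0, push ε → (q0, ε, YBZ)
All input consumed; state q0 ∈ F.

Accept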